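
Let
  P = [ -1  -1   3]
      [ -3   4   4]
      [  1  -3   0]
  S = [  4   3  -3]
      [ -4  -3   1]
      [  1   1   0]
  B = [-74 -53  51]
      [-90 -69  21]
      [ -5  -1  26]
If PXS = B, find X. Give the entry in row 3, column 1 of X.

-2

Isolating X: multiply by P⁻¹ from the left and S⁻¹ from the right, so X = P⁻¹BS⁻¹.
det P = -1, so P⁻¹ = [[-12, 9, 16], [-4, 3, 5], [-5, 4, 7]].
det S = 2; the adjugate gives S⁻¹ = [[-1/2, -3/2, -3], [1/2, 3/2, 4], [-1/2, -1/2, 0]].
P⁻¹B = [[-2, -1, -7], [1, 0, -11], [-25, -18, 11]].
X = (P⁻¹B)S⁻¹ = [[4, 5, 2], [5, 4, -3], [-2, 5, 3]].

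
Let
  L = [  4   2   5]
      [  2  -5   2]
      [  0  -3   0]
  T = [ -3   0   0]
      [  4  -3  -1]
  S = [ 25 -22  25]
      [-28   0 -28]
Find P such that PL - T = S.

P = [[3, 5, 1], [-5, -2, 1]]

PL = S + T = [[22, -22, 25], [-24, -3, -29]].
Since L sits to the right of P, P = (S + T)L⁻¹.
L has determinant -6; L⁻¹ = [[-1, 5/2, -29/6], [0, 0, -1/3], [1, -2, 4]].
P = (S + T)L⁻¹ = [[3, 5, 1], [-5, -2, 1]].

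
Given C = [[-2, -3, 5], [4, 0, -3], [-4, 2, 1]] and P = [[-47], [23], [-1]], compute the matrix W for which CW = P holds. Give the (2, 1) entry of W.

6

Left-multiplying both sides by C⁻¹ gives W = C⁻¹P.
det C = 4, so C⁻¹ = [[3/2, 13/4, 9/4], [2, 9/2, 7/2], [2, 4, 3]].
W = C⁻¹P = [[3/2, 13/4, 9/4], [2, 9/2, 7/2], [2, 4, 3]] · [[-47], [23], [-1]] = [[2], [6], [-5]].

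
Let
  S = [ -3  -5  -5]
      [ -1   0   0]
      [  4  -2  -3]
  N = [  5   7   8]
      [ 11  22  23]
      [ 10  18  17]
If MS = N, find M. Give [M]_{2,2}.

Since S sits to the right of M, M = NS⁻¹.
det S = 5; the adjugate gives S⁻¹ = [[0, -1, 0], [-3/5, 29/5, 1], [2/5, -26/5, -1]].
M = NS⁻¹ = [[5, 7, 8], [11, 22, 23], [10, 18, 17]] · [[0, -1, 0], [-3/5, 29/5, 1], [2/5, -26/5, -1]] = [[-1, -6, -1], [-4, -3, -1], [-4, 6, 1]].

-3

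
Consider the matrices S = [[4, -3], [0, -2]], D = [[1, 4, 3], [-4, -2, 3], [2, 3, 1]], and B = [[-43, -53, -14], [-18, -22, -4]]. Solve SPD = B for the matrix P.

P = [[2, -1, -5], [-1, 0, 5]]

Left-multiply by S⁻¹ and right-multiply by D⁻¹: P = S⁻¹BD⁻¹.
det S = -8, so S⁻¹ = [[1/4, -3/8], [0, -1/2]].
det D = 5; the adjugate gives D⁻¹ = [[-11/5, 1, 18/5], [2, -1, -3], [-8/5, 1, 14/5]].
S⁻¹B = [[-4, -5, -2], [9, 11, 2]].
P = (S⁻¹B)D⁻¹ = [[2, -1, -5], [-1, 0, 5]].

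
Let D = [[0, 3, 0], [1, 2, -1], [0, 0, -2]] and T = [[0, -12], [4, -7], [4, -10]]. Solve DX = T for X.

Left-multiplying both sides by D⁻¹ gives X = D⁻¹T.
det D = 6; the adjugate gives D⁻¹ = [[-2/3, 1, -1/2], [1/3, 0, 0], [0, 0, -1/2]].
X = D⁻¹T = [[-2/3, 1, -1/2], [1/3, 0, 0], [0, 0, -1/2]] · [[0, -12], [4, -7], [4, -10]] = [[2, 6], [0, -4], [-2, 5]].

X = [[2, 6], [0, -4], [-2, 5]]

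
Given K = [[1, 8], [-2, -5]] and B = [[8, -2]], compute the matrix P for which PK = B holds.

K is on the right of P, so right-multiply by K⁻¹: P = BK⁻¹.
K has determinant 11; K⁻¹ = [[-5/11, -8/11], [2/11, 1/11]].
P = BK⁻¹ = [[8, -2]] · [[-5/11, -8/11], [2/11, 1/11]] = [[-4, -6]].

P = [[-4, -6]]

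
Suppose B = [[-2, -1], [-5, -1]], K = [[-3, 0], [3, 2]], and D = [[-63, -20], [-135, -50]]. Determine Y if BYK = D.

Left-multiply by B⁻¹ and right-multiply by K⁻¹: Y = B⁻¹DK⁻¹.
det B = -3; the adjugate gives B⁻¹ = [[1/3, -1/3], [-5/3, 2/3]].
det K = -6, so K⁻¹ = [[-1/3, 0], [1/2, 1/2]].
B⁻¹D = [[24, 10], [15, 0]].
Y = (B⁻¹D)K⁻¹ = [[-3, 5], [-5, 0]].

Y = [[-3, 5], [-5, 0]]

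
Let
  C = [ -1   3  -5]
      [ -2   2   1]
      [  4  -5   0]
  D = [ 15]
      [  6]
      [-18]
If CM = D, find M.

Since C multiplies M on the left, M = C⁻¹D.
C has determinant -3; C⁻¹ = [[-5/3, -25/3, -13/3], [-4/3, -20/3, -11/3], [-2/3, -7/3, -4/3]].
M = C⁻¹D = [[-5/3, -25/3, -13/3], [-4/3, -20/3, -11/3], [-2/3, -7/3, -4/3]] · [[15], [6], [-18]] = [[3], [6], [0]].

M = [[3], [6], [0]]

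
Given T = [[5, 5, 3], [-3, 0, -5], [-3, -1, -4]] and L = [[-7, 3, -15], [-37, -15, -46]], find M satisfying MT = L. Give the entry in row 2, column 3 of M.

T is on the right of M, so right-multiply by T⁻¹: M = LT⁻¹.
det T = -1, so T⁻¹ = [[5, -17, 25], [-3, 11, -16], [-3, 10, -15]].
M = LT⁻¹ = [[-7, 3, -15], [-37, -15, -46]] · [[5, -17, 25], [-3, 11, -16], [-3, 10, -15]] = [[1, 2, 2], [-2, 4, 5]].

5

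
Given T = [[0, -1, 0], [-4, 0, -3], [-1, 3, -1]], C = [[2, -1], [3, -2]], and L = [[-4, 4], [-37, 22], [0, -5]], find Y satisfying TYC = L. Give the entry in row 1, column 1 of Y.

-1

Left-multiply by T⁻¹ and right-multiply by C⁻¹: Y = T⁻¹LC⁻¹.
det T = 1, so T⁻¹ = [[9, -1, 3], [-1, 0, 0], [-12, 1, -4]].
det C = -1, so C⁻¹ = [[2, -1], [3, -2]].
T⁻¹L = [[1, -1], [4, -4], [11, -6]].
Y = (T⁻¹L)C⁻¹ = [[-1, 1], [-4, 4], [4, 1]].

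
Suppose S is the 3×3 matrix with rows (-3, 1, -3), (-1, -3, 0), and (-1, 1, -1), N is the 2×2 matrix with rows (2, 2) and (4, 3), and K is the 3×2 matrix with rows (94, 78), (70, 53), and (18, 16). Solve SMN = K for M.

M = [[-1, -2], [0, -5], [-4, -5]]

Isolating M: multiply by S⁻¹ from the left and N⁻¹ from the right, so M = S⁻¹KN⁻¹.
det S = 2, so S⁻¹ = [[3/2, -1, -9/2], [-1/2, 0, 3/2], [-2, 1, 5]].
N has determinant -2; N⁻¹ = [[-3/2, 1], [2, -1]].
S⁻¹K = [[-10, -8], [-20, -15], [-28, -23]].
M = (S⁻¹K)N⁻¹ = [[-1, -2], [0, -5], [-4, -5]].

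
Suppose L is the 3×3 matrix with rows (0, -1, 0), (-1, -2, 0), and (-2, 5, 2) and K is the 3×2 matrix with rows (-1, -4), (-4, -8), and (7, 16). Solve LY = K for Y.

Y = [[2, 0], [1, 4], [3, -2]]

Since L multiplies Y on the left, Y = L⁻¹K.
det L = -2, so L⁻¹ = [[2, -1, 0], [-1, 0, 0], [9/2, -1, 1/2]].
Y = L⁻¹K = [[2, -1, 0], [-1, 0, 0], [9/2, -1, 1/2]] · [[-1, -4], [-4, -8], [7, 16]] = [[2, 0], [1, 4], [3, -2]].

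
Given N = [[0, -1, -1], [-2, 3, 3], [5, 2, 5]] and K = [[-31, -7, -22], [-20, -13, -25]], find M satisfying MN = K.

M = [[6, 3, -5], [5, 0, -4]]

Since N sits to the right of M, M = KN⁻¹.
det N = -6; the adjugate gives N⁻¹ = [[-3/2, -1/2, 0], [-25/6, -5/6, -1/3], [19/6, 5/6, 1/3]].
M = KN⁻¹ = [[-31, -7, -22], [-20, -13, -25]] · [[-3/2, -1/2, 0], [-25/6, -5/6, -1/3], [19/6, 5/6, 1/3]] = [[6, 3, -5], [5, 0, -4]].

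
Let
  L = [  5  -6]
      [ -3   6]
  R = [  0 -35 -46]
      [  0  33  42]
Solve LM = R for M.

Left-multiplying both sides by L⁻¹ gives M = L⁻¹R.
det L = 12, so L⁻¹ = [[1/2, 1/2], [1/4, 5/12]].
M = L⁻¹R = [[1/2, 1/2], [1/4, 5/12]] · [[0, -35, -46], [0, 33, 42]] = [[0, -1, -2], [0, 5, 6]].

M = [[0, -1, -2], [0, 5, 6]]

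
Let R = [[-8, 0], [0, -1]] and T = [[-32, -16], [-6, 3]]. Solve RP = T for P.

R is on the left of P, so left-multiply by R⁻¹: P = R⁻¹T.
det R = 8; the adjugate gives R⁻¹ = [[-1/8, 0], [0, -1]].
P = R⁻¹T = [[-1/8, 0], [0, -1]] · [[-32, -16], [-6, 3]] = [[4, 2], [6, -3]].

P = [[4, 2], [6, -3]]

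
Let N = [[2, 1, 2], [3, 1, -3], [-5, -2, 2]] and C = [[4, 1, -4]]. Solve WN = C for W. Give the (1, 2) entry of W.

Right-multiplying both sides by N⁻¹ gives W = CN⁻¹.
det N = -1, so N⁻¹ = [[4, 6, 5], [-9, -14, -12], [1, 1, 1]].
W = CN⁻¹ = [[4, 1, -4]] · [[4, 6, 5], [-9, -14, -12], [1, 1, 1]] = [[3, 6, 4]].

6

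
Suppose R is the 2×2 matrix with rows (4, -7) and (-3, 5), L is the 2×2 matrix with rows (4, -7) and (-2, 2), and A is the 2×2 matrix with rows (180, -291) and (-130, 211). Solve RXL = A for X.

Isolating X: multiply by R⁻¹ from the left and L⁻¹ from the right, so X = R⁻¹AL⁻¹.
det R = -1; the adjugate gives R⁻¹ = [[-5, -7], [-3, -4]].
det L = -6, so L⁻¹ = [[-1/3, -7/6], [-1/3, -2/3]].
R⁻¹A = [[10, -22], [-20, 29]].
X = (R⁻¹A)L⁻¹ = [[4, 3], [-3, 4]].

X = [[4, 3], [-3, 4]]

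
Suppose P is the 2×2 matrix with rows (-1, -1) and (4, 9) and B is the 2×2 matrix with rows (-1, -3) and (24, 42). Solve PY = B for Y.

Y = [[-3, -3], [4, 6]]

Left-multiplying both sides by P⁻¹ gives Y = P⁻¹B.
det P = -5; the adjugate gives P⁻¹ = [[-9/5, -1/5], [4/5, 1/5]].
Y = P⁻¹B = [[-9/5, -1/5], [4/5, 1/5]] · [[-1, -3], [24, 42]] = [[-3, -3], [4, 6]].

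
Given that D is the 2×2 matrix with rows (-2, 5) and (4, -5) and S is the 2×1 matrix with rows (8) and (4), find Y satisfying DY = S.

Y = [[6], [4]]

D is on the left of Y, so left-multiply by D⁻¹: Y = D⁻¹S.
det D = -10, so D⁻¹ = [[1/2, 1/2], [2/5, 1/5]].
Y = D⁻¹S = [[1/2, 1/2], [2/5, 1/5]] · [[8], [4]] = [[6], [4]].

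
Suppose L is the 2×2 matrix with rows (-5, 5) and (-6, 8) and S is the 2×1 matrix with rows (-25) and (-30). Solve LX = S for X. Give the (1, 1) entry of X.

Since L multiplies X on the left, X = L⁻¹S.
det L = -10; the adjugate gives L⁻¹ = [[-4/5, 1/2], [-3/5, 1/2]].
X = L⁻¹S = [[-4/5, 1/2], [-3/5, 1/2]] · [[-25], [-30]] = [[5], [0]].

5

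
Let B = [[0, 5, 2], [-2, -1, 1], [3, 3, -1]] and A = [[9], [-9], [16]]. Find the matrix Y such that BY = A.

Left-multiplying both sides by B⁻¹ gives Y = B⁻¹A.
B has determinant -1; B⁻¹ = [[2, -11, -7], [-1, 6, 4], [3, -15, -10]].
Y = B⁻¹A = [[2, -11, -7], [-1, 6, 4], [3, -15, -10]] · [[9], [-9], [16]] = [[5], [1], [2]].

Y = [[5], [1], [2]]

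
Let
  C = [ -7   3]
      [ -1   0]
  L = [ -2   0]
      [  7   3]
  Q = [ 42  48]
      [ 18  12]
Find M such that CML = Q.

Left-multiply by C⁻¹ and right-multiply by L⁻¹: M = C⁻¹QL⁻¹.
C has determinant 3; C⁻¹ = [[0, -1], [1/3, -7/3]].
L has determinant -6; L⁻¹ = [[-1/2, 0], [7/6, 1/3]].
C⁻¹Q = [[-18, -12], [-28, -12]].
M = (C⁻¹Q)L⁻¹ = [[-5, -4], [0, -4]].

M = [[-5, -4], [0, -4]]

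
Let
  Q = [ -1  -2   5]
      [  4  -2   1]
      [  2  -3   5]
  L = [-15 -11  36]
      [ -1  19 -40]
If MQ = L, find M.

Right-multiplying both sides by Q⁻¹ gives M = LQ⁻¹.
det Q = 3; the adjugate gives Q⁻¹ = [[-7/3, -5/3, 8/3], [-6, -5, 7], [-8/3, -7/3, 10/3]].
M = LQ⁻¹ = [[-15, -11, 36], [-1, 19, -40]] · [[-7/3, -5/3, 8/3], [-6, -5, 7], [-8/3, -7/3, 10/3]] = [[5, -4, 3], [-5, 0, -3]].

M = [[5, -4, 3], [-5, 0, -3]]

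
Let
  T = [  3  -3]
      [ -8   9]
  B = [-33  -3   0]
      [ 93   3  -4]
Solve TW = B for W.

Since T multiplies W on the left, W = T⁻¹B.
T has determinant 3; T⁻¹ = [[3, 1], [8/3, 1]].
W = T⁻¹B = [[3, 1], [8/3, 1]] · [[-33, -3, 0], [93, 3, -4]] = [[-6, -6, -4], [5, -5, -4]].

W = [[-6, -6, -4], [5, -5, -4]]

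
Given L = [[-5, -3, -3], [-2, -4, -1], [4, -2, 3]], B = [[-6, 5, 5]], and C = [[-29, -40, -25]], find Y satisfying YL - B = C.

Y = [[5, 5, 0]]

YL = C + B = [[-35, -35, -20]].
Right-multiplying both sides by L⁻¹ gives Y = (C + B)L⁻¹.
det L = 4; the adjugate gives L⁻¹ = [[-7/2, 15/4, -9/4], [1/2, -3/4, 1/4], [5, -11/2, 7/2]].
Y = (C + B)L⁻¹ = [[5, 5, 0]].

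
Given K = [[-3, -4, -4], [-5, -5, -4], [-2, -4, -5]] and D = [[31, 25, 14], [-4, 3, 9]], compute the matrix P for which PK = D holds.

Right-multiplying both sides by K⁻¹ gives P = DK⁻¹.
K has determinant 1; K⁻¹ = [[9, -4, -4], [-17, 7, 8], [10, -4, -5]].
P = DK⁻¹ = [[31, 25, 14], [-4, 3, 9]] · [[9, -4, -4], [-17, 7, 8], [10, -4, -5]] = [[-6, -5, 6], [3, 1, -5]].

P = [[-6, -5, 6], [3, 1, -5]]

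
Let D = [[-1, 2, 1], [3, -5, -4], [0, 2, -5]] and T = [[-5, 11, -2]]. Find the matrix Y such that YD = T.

Y = [[-4, -3, 2]]

D is on the right of Y, so right-multiply by D⁻¹: Y = TD⁻¹.
det D = 3; the adjugate gives D⁻¹ = [[11, 4, -1], [5, 5/3, -1/3], [2, 2/3, -1/3]].
Y = TD⁻¹ = [[-5, 11, -2]] · [[11, 4, -1], [5, 5/3, -1/3], [2, 2/3, -1/3]] = [[-4, -3, 2]].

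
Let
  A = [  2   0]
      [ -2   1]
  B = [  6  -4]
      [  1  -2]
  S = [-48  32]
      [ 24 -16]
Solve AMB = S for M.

M = [[-4, 0], [-4, 0]]

M = A⁻¹SB⁻¹ (apply A⁻¹ on the left and B⁻¹ on the right).
det A = 2; the adjugate gives A⁻¹ = [[1/2, 0], [1, 1]].
det B = -8; the adjugate gives B⁻¹ = [[1/4, -1/2], [1/8, -3/4]].
A⁻¹S = [[-24, 16], [-24, 16]].
M = (A⁻¹S)B⁻¹ = [[-4, 0], [-4, 0]].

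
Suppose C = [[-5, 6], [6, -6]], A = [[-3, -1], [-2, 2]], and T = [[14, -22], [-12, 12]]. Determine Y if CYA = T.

Y = [[2, -4], [2, -5]]

Left-multiply by C⁻¹ and right-multiply by A⁻¹: Y = C⁻¹TA⁻¹.
det C = -6, so C⁻¹ = [[1, 1], [1, 5/6]].
A has determinant -8; A⁻¹ = [[-1/4, -1/8], [-1/4, 3/8]].
C⁻¹T = [[2, -10], [4, -12]].
Y = (C⁻¹T)A⁻¹ = [[2, -4], [2, -5]].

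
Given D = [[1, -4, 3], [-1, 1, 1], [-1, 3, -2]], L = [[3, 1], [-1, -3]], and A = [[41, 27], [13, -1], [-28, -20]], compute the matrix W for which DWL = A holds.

W = [[1, -1], [1, 1], [5, 0]]

Isolating W: multiply by D⁻¹ from the left and L⁻¹ from the right, so W = D⁻¹AL⁻¹.
det D = 1; the adjugate gives D⁻¹ = [[-5, 1, -7], [-3, 1, -4], [-2, 1, -3]].
det L = -8, so L⁻¹ = [[3/8, 1/8], [-1/8, -3/8]].
D⁻¹A = [[4, 4], [2, -2], [15, 5]].
W = (D⁻¹A)L⁻¹ = [[1, -1], [1, 1], [5, 0]].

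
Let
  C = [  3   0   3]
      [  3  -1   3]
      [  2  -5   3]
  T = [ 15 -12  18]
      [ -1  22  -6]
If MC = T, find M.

C is on the right of M, so right-multiply by C⁻¹: M = TC⁻¹.
det C = -3, so C⁻¹ = [[-4, 5, -1], [1, -1, 0], [13/3, -5, 1]].
M = TC⁻¹ = [[15, -12, 18], [-1, 22, -6]] · [[-4, 5, -1], [1, -1, 0], [13/3, -5, 1]] = [[6, -3, 3], [0, 3, -5]].

M = [[6, -3, 3], [0, 3, -5]]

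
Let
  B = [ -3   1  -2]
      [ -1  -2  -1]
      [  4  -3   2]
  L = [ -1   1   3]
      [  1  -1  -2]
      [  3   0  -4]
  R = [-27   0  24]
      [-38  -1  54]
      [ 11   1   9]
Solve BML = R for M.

Isolating M: multiply by B⁻¹ from the left and L⁻¹ from the right, so M = B⁻¹RL⁻¹.
det B = -3, so B⁻¹ = [[7/3, -4/3, 5/3], [2/3, -2/3, 1/3], [-11/3, 5/3, -7/3]].
L has determinant 3; L⁻¹ = [[4/3, 4/3, 1/3], [-2/3, -5/3, 1/3], [1, 1, 0]].
B⁻¹R = [[6, 3, -1], [11, 1, -17], [10, -4, -19]].
M = (B⁻¹R)L⁻¹ = [[5, 2, 3], [-3, -4, 4], [-3, 1, 2]].

M = [[5, 2, 3], [-3, -4, 4], [-3, 1, 2]]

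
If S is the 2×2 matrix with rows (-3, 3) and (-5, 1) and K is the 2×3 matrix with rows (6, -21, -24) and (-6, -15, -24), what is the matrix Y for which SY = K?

S is on the left of Y, so left-multiply by S⁻¹: Y = S⁻¹K.
S has determinant 12; S⁻¹ = [[1/12, -1/4], [5/12, -1/4]].
Y = S⁻¹K = [[1/12, -1/4], [5/12, -1/4]] · [[6, -21, -24], [-6, -15, -24]] = [[2, 2, 4], [4, -5, -4]].

Y = [[2, 2, 4], [4, -5, -4]]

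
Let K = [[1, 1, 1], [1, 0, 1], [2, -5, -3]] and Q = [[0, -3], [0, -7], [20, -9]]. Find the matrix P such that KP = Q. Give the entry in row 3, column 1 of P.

Left-multiplying both sides by K⁻¹ gives P = K⁻¹Q.
K has determinant 5; K⁻¹ = [[1, -2/5, 1/5], [1, -1, 0], [-1, 7/5, -1/5]].
P = K⁻¹Q = [[1, -2/5, 1/5], [1, -1, 0], [-1, 7/5, -1/5]] · [[0, -3], [0, -7], [20, -9]] = [[4, -2], [0, 4], [-4, -5]].

-4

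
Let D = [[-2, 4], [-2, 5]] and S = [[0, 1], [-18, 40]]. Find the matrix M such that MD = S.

M = [[-1, 1], [5, 4]]

D is on the right of M, so right-multiply by D⁻¹: M = SD⁻¹.
D has determinant -2; D⁻¹ = [[-5/2, 2], [-1, 1]].
M = SD⁻¹ = [[0, 1], [-18, 40]] · [[-5/2, 2], [-1, 1]] = [[-1, 1], [5, 4]].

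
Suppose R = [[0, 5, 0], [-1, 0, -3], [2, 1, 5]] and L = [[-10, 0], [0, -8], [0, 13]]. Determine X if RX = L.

X = [[6, -1], [-2, 0], [-2, 3]]

Since R multiplies X on the left, X = R⁻¹L.
det R = -5; the adjugate gives R⁻¹ = [[-3/5, 5, 3], [1/5, 0, 0], [1/5, -2, -1]].
X = R⁻¹L = [[-3/5, 5, 3], [1/5, 0, 0], [1/5, -2, -1]] · [[-10, 0], [0, -8], [0, 13]] = [[6, -1], [-2, 0], [-2, 3]].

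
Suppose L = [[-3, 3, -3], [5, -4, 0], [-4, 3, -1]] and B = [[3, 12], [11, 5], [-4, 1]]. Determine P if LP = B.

P = [[-1, 1], [-4, 0], [-4, -5]]

L is on the left of P, so left-multiply by L⁻¹: P = L⁻¹B.
det L = 6; the adjugate gives L⁻¹ = [[2/3, -1, -2], [5/6, -3/2, -5/2], [-1/6, -1/2, -1/2]].
P = L⁻¹B = [[2/3, -1, -2], [5/6, -3/2, -5/2], [-1/6, -1/2, -1/2]] · [[3, 12], [11, 5], [-4, 1]] = [[-1, 1], [-4, 0], [-4, -5]].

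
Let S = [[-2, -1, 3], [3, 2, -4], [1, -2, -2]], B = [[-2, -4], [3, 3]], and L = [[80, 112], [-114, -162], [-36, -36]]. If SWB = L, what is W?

W = [[0, -4], [4, 1], [-4, 3]]

W = S⁻¹LB⁻¹ (apply S⁻¹ on the left and B⁻¹ on the right).
det S = -2, so S⁻¹ = [[6, 4, 1], [-1, -1/2, -1/2], [4, 5/2, 1/2]].
det B = 6; the adjugate gives B⁻¹ = [[1/2, 2/3], [-1/2, -1/3]].
S⁻¹L = [[-12, -12], [-5, -13], [17, 25]].
W = (S⁻¹L)B⁻¹ = [[0, -4], [4, 1], [-4, 3]].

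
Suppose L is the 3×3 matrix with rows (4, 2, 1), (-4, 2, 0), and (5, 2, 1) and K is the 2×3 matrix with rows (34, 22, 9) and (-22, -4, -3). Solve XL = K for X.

X = [[3, 2, 6], [3, 1, -6]]

Right-multiplying both sides by L⁻¹ gives X = KL⁻¹.
L has determinant -2; L⁻¹ = [[-1, 0, 1], [-2, 1/2, 2], [9, -1, -8]].
X = KL⁻¹ = [[34, 22, 9], [-22, -4, -3]] · [[-1, 0, 1], [-2, 1/2, 2], [9, -1, -8]] = [[3, 2, 6], [3, 1, -6]].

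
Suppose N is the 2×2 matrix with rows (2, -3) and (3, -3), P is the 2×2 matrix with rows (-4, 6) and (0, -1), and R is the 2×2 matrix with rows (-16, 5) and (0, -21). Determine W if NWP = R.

W = [[-4, 2], [-4, -5]]

Isolating W: multiply by N⁻¹ from the left and P⁻¹ from the right, so W = N⁻¹RP⁻¹.
det N = 3; the adjugate gives N⁻¹ = [[-1, 1], [-1, 2/3]].
det P = 4, so P⁻¹ = [[-1/4, -3/2], [0, -1]].
N⁻¹R = [[16, -26], [16, -19]].
W = (N⁻¹R)P⁻¹ = [[-4, 2], [-4, -5]].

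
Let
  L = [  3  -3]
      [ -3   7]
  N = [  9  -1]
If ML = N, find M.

M = [[5, 2]]

L is on the right of M, so right-multiply by L⁻¹: M = NL⁻¹.
det L = 12; the adjugate gives L⁻¹ = [[7/12, 1/4], [1/4, 1/4]].
M = NL⁻¹ = [[9, -1]] · [[7/12, 1/4], [1/4, 1/4]] = [[5, 2]].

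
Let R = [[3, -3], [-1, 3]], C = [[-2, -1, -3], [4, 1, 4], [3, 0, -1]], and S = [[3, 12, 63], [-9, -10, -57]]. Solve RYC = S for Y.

Y = [[-2, -1, -1], [-2, -5, 4]]

Isolating Y: multiply by R⁻¹ from the left and C⁻¹ from the right, so Y = R⁻¹SC⁻¹.
R has determinant 6; R⁻¹ = [[1/2, 1/2], [1/6, 1/2]].
det C = -5; the adjugate gives C⁻¹ = [[1/5, 1/5, 1/5], [-16/5, -11/5, 4/5], [3/5, 3/5, -2/5]].
R⁻¹S = [[-3, 1, 3], [-4, -3, -18]].
Y = (R⁻¹S)C⁻¹ = [[-2, -1, -1], [-2, -5, 4]].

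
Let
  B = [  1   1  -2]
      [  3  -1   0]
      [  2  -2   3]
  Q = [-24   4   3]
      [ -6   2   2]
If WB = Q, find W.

W = [[-6, -4, -3], [2, -4, 2]]

B is on the right of W, so right-multiply by B⁻¹: W = QB⁻¹.
det B = -4, so B⁻¹ = [[3/4, -1/4, 1/2], [9/4, -7/4, 3/2], [1, -1, 1]].
W = QB⁻¹ = [[-24, 4, 3], [-6, 2, 2]] · [[3/4, -1/4, 1/2], [9/4, -7/4, 3/2], [1, -1, 1]] = [[-6, -4, -3], [2, -4, 2]].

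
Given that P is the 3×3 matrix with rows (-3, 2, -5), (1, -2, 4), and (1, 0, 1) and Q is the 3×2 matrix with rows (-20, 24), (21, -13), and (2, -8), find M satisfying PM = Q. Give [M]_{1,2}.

Since P multiplies M on the left, M = P⁻¹Q.
det P = 2, so P⁻¹ = [[-1, -1, -1], [3/2, 1, 7/2], [1, 1, 2]].
M = P⁻¹Q = [[-1, -1, -1], [3/2, 1, 7/2], [1, 1, 2]] · [[-20, 24], [21, -13], [2, -8]] = [[-3, -3], [-2, -5], [5, -5]].

-3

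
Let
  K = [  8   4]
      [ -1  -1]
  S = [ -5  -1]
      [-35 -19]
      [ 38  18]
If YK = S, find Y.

Right-multiplying both sides by K⁻¹ gives Y = SK⁻¹.
det K = -4; the adjugate gives K⁻¹ = [[1/4, 1], [-1/4, -2]].
Y = SK⁻¹ = [[-5, -1], [-35, -19], [38, 18]] · [[1/4, 1], [-1/4, -2]] = [[-1, -3], [-4, 3], [5, 2]].

Y = [[-1, -3], [-4, 3], [5, 2]]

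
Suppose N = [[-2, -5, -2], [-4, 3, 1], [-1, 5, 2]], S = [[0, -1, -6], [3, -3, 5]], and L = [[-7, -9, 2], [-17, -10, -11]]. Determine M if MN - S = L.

M = [[3, 0, 1], [1, 4, -4]]

MN = L + S = [[-7, -10, -4], [-14, -13, -6]].
N is on the right of M, so right-multiply by N⁻¹: M = (L + S)N⁻¹.
det N = -3, so N⁻¹ = [[-1/3, 0, -1/3], [-7/3, 2, -10/3], [17/3, -5, 26/3]].
M = (L + S)N⁻¹ = [[3, 0, 1], [1, 4, -4]].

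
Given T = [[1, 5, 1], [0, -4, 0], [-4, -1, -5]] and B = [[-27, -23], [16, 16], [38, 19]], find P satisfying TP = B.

P = [[-1, 0], [-4, -4], [-6, -3]]

Left-multiplying both sides by T⁻¹ gives P = T⁻¹B.
det T = 4, so T⁻¹ = [[5, 6, 1], [0, -1/4, 0], [-4, -19/4, -1]].
P = T⁻¹B = [[5, 6, 1], [0, -1/4, 0], [-4, -19/4, -1]] · [[-27, -23], [16, 16], [38, 19]] = [[-1, 0], [-4, -4], [-6, -3]].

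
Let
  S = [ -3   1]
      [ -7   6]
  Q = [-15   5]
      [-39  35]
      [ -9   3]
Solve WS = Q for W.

W = [[5, 0], [-1, 6], [3, 0]]

S is on the right of W, so right-multiply by S⁻¹: W = QS⁻¹.
S has determinant -11; S⁻¹ = [[-6/11, 1/11], [-7/11, 3/11]].
W = QS⁻¹ = [[-15, 5], [-39, 35], [-9, 3]] · [[-6/11, 1/11], [-7/11, 3/11]] = [[5, 0], [-1, 6], [3, 0]].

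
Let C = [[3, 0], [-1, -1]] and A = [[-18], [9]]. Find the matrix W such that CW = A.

W = [[-6], [-3]]

Since C multiplies W on the left, W = C⁻¹A.
det C = -3, so C⁻¹ = [[1/3, 0], [-1/3, -1]].
W = C⁻¹A = [[1/3, 0], [-1/3, -1]] · [[-18], [9]] = [[-6], [-3]].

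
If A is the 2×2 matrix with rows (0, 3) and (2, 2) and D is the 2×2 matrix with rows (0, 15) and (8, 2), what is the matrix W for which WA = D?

A is on the right of W, so right-multiply by A⁻¹: W = DA⁻¹.
det A = -6, so A⁻¹ = [[-1/3, 1/2], [1/3, 0]].
W = DA⁻¹ = [[0, 15], [8, 2]] · [[-1/3, 1/2], [1/3, 0]] = [[5, 0], [-2, 4]].

W = [[5, 0], [-2, 4]]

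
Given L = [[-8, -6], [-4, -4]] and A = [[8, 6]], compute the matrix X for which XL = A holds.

X = [[-1, 0]]

Right-multiplying both sides by L⁻¹ gives X = AL⁻¹.
det L = 8; the adjugate gives L⁻¹ = [[-1/2, 3/4], [1/2, -1]].
X = AL⁻¹ = [[8, 6]] · [[-1/2, 3/4], [1/2, -1]] = [[-1, 0]].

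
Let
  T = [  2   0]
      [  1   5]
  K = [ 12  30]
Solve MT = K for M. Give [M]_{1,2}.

6

Right-multiplying both sides by T⁻¹ gives M = KT⁻¹.
det T = 10; the adjugate gives T⁻¹ = [[1/2, 0], [-1/10, 1/5]].
M = KT⁻¹ = [[12, 30]] · [[1/2, 0], [-1/10, 1/5]] = [[3, 6]].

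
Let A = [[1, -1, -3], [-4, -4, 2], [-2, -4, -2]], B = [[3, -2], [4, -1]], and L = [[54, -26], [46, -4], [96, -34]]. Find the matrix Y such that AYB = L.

Left-multiply by A⁻¹ and right-multiply by B⁻¹: Y = A⁻¹LB⁻¹.
det A = 4; the adjugate gives A⁻¹ = [[4, 5/2, -7/2], [-3, -2, 5/2], [2, 3/2, -2]].
det B = 5, so B⁻¹ = [[-1/5, 2/5], [-4/5, 3/5]].
A⁻¹L = [[-5, 5], [-14, 1], [-15, 10]].
Y = (A⁻¹L)B⁻¹ = [[-3, 1], [2, -5], [-5, 0]].

Y = [[-3, 1], [2, -5], [-5, 0]]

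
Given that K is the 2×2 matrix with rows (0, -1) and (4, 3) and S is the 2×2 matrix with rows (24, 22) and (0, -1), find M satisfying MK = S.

Right-multiplying both sides by K⁻¹ gives M = SK⁻¹.
K has determinant 4; K⁻¹ = [[3/4, 1/4], [-1, 0]].
M = SK⁻¹ = [[24, 22], [0, -1]] · [[3/4, 1/4], [-1, 0]] = [[-4, 6], [1, 0]].

M = [[-4, 6], [1, 0]]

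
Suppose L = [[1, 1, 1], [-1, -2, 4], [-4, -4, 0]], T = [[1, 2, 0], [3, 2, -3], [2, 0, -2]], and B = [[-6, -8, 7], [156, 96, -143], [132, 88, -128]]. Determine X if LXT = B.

Isolating X: multiply by L⁻¹ from the left and T⁻¹ from the right, so X = L⁻¹BT⁻¹.
det L = -4; the adjugate gives L⁻¹ = [[-4, 1, -3/2], [4, -1, 5/4], [1, 0, 1/4]].
det T = -4; the adjugate gives T⁻¹ = [[1, -1, 3/2], [0, 1/2, -3/4], [1, -1, 1]].
L⁻¹B = [[-18, -4, 21], [-15, -18, 11], [27, 14, -25]].
X = (L⁻¹B)T⁻¹ = [[3, -5, -3], [-4, -5, 2], [2, 5, 5]].

X = [[3, -5, -3], [-4, -5, 2], [2, 5, 5]]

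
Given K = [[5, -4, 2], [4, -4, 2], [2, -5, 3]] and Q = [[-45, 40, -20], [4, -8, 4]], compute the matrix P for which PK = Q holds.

K is on the right of P, so right-multiply by K⁻¹: P = QK⁻¹.
det K = -2; the adjugate gives K⁻¹ = [[1, -1, 0], [4, -11/2, 1], [6, -17/2, 2]].
P = QK⁻¹ = [[-45, 40, -20], [4, -8, 4]] · [[1, -1, 0], [4, -11/2, 1], [6, -17/2, 2]] = [[-5, -5, 0], [-4, 6, 0]].

P = [[-5, -5, 0], [-4, 6, 0]]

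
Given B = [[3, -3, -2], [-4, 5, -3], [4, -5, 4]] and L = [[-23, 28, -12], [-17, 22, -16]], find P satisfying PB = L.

P = [[-1, 6, 1], [1, 6, 1]]

Right-multiplying both sides by B⁻¹ gives P = LB⁻¹.
B has determinant 3; B⁻¹ = [[5/3, 22/3, 19/3], [4/3, 20/3, 17/3], [0, 1, 1]].
P = LB⁻¹ = [[-23, 28, -12], [-17, 22, -16]] · [[5/3, 22/3, 19/3], [4/3, 20/3, 17/3], [0, 1, 1]] = [[-1, 6, 1], [1, 6, 1]].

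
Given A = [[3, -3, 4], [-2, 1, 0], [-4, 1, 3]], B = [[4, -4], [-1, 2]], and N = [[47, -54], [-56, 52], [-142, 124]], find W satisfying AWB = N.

W = [[5, 1], [-5, -2], [-5, -4]]

Left-multiply by A⁻¹ and right-multiply by B⁻¹: W = A⁻¹NB⁻¹.
det A = -1, so A⁻¹ = [[-3, -13, 4], [-6, -25, 8], [-2, -9, 3]].
B has determinant 4; B⁻¹ = [[1/2, 1], [1/4, 1]].
A⁻¹N = [[19, -18], [-18, 16], [-16, 12]].
W = (A⁻¹N)B⁻¹ = [[5, 1], [-5, -2], [-5, -4]].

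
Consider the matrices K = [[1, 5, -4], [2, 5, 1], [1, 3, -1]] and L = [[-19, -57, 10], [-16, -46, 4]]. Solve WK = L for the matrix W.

W = [[-3, -6, -4], [-2, -6, -2]]

Right-multiplying both sides by K⁻¹ gives W = LK⁻¹.
det K = 3, so K⁻¹ = [[-8/3, -7/3, 25/3], [1, 1, -3], [1/3, 2/3, -5/3]].
W = LK⁻¹ = [[-19, -57, 10], [-16, -46, 4]] · [[-8/3, -7/3, 25/3], [1, 1, -3], [1/3, 2/3, -5/3]] = [[-3, -6, -4], [-2, -6, -2]].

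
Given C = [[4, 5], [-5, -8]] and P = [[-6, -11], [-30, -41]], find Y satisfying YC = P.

C is on the right of Y, so right-multiply by C⁻¹: Y = PC⁻¹.
C has determinant -7; C⁻¹ = [[8/7, 5/7], [-5/7, -4/7]].
Y = PC⁻¹ = [[-6, -11], [-30, -41]] · [[8/7, 5/7], [-5/7, -4/7]] = [[1, 2], [-5, 2]].

Y = [[1, 2], [-5, 2]]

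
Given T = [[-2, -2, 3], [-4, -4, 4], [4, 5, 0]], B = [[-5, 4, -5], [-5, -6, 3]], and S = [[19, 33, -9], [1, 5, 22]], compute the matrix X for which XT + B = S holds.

X = [[0, -1, 5], [5, 1, 5]]

XT = S − B = [[24, 29, -4], [6, 11, 19]].
Right-multiplying both sides by T⁻¹ gives X = (S − B)T⁻¹.
det T = -4, so T⁻¹ = [[5, -15/4, -1], [-4, 3, 1], [1, -1/2, 0]].
X = (S − B)T⁻¹ = [[0, -1, 5], [5, 1, 5]].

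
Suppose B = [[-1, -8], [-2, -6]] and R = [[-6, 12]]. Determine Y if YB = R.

Y = [[-6, 6]]

Right-multiplying both sides by B⁻¹ gives Y = RB⁻¹.
B has determinant -10; B⁻¹ = [[3/5, -4/5], [-1/5, 1/10]].
Y = RB⁻¹ = [[-6, 12]] · [[3/5, -4/5], [-1/5, 1/10]] = [[-6, 6]].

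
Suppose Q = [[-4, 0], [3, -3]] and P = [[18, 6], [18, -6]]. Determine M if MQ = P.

Right-multiplying both sides by Q⁻¹ gives M = PQ⁻¹.
det Q = 12, so Q⁻¹ = [[-1/4, 0], [-1/4, -1/3]].
M = PQ⁻¹ = [[18, 6], [18, -6]] · [[-1/4, 0], [-1/4, -1/3]] = [[-6, -2], [-3, 2]].

M = [[-6, -2], [-3, 2]]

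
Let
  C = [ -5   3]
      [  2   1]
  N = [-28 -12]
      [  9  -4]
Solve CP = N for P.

P = [[5, 0], [-1, -4]]

Since C multiplies P on the left, P = C⁻¹N.
C has determinant -11; C⁻¹ = [[-1/11, 3/11], [2/11, 5/11]].
P = C⁻¹N = [[-1/11, 3/11], [2/11, 5/11]] · [[-28, -12], [9, -4]] = [[5, 0], [-1, -4]].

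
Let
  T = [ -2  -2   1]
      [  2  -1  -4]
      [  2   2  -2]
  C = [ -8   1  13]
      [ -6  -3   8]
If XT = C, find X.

Since T sits to the right of X, X = CT⁻¹.
det T = -6, so T⁻¹ = [[-5/3, 1/3, -3/2], [2/3, -1/3, 1], [-1, 0, -1]].
X = CT⁻¹ = [[-8, 1, 13], [-6, -3, 8]] · [[-5/3, 1/3, -3/2], [2/3, -1/3, 1], [-1, 0, -1]] = [[1, -3, 0], [0, -1, -2]].

X = [[1, -3, 0], [0, -1, -2]]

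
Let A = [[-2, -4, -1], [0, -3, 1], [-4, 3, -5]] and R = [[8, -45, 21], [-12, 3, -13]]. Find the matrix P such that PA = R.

P = [[6, 2, -5], [0, 2, 3]]

A is on the right of P, so right-multiply by A⁻¹: P = RA⁻¹.
det A = 4; the adjugate gives A⁻¹ = [[3, -23/4, -7/4], [-1, 3/2, 1/2], [-3, 11/2, 3/2]].
P = RA⁻¹ = [[8, -45, 21], [-12, 3, -13]] · [[3, -23/4, -7/4], [-1, 3/2, 1/2], [-3, 11/2, 3/2]] = [[6, 2, -5], [0, 2, 3]].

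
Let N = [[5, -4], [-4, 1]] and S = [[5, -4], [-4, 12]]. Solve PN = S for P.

P = [[1, 0], [-4, -4]]

Right-multiplying both sides by N⁻¹ gives P = SN⁻¹.
N has determinant -11; N⁻¹ = [[-1/11, -4/11], [-4/11, -5/11]].
P = SN⁻¹ = [[5, -4], [-4, 12]] · [[-1/11, -4/11], [-4/11, -5/11]] = [[1, 0], [-4, -4]].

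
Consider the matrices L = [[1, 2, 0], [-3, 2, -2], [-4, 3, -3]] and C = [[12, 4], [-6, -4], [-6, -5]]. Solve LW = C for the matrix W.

L is on the left of W, so left-multiply by L⁻¹: W = L⁻¹C.
det L = -2, so L⁻¹ = [[0, -3, 2], [1/2, 3/2, -1], [1/2, 11/2, -4]].
W = L⁻¹C = [[0, -3, 2], [1/2, 3/2, -1], [1/2, 11/2, -4]] · [[12, 4], [-6, -4], [-6, -5]] = [[6, 2], [3, 1], [-3, 0]].

W = [[6, 2], [3, 1], [-3, 0]]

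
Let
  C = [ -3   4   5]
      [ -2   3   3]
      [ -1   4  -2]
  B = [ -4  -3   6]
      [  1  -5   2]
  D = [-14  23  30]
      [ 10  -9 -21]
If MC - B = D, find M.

MC = D + B = [[-18, 20, 36], [11, -14, -19]].
Right-multiplying both sides by C⁻¹ gives M = (D + B)C⁻¹.
det C = 1; the adjugate gives C⁻¹ = [[-18, 28, -3], [-7, 11, -1], [-5, 8, -1]].
M = (D + B)C⁻¹ = [[4, 4, -2], [-5, 2, 0]].

M = [[4, 4, -2], [-5, 2, 0]]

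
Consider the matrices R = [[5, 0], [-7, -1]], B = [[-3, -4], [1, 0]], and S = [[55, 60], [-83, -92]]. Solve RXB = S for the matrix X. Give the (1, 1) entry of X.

Left-multiply by R⁻¹ and right-multiply by B⁻¹: X = R⁻¹SB⁻¹.
R has determinant -5; R⁻¹ = [[1/5, 0], [-7/5, -1]].
det B = 4; the adjugate gives B⁻¹ = [[0, 1], [-1/4, -3/4]].
R⁻¹S = [[11, 12], [6, 8]].
X = (R⁻¹S)B⁻¹ = [[-3, 2], [-2, 0]].

-3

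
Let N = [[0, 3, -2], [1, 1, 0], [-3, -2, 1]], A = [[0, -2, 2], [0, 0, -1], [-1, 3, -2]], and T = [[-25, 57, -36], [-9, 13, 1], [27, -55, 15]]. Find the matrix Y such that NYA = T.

Y = [[2, -5, 4], [5, 0, 5], [3, -2, -5]]

Isolating Y: multiply by N⁻¹ from the left and A⁻¹ from the right, so Y = N⁻¹TA⁻¹.
det N = -5, so N⁻¹ = [[-1/5, -1/5, -2/5], [1/5, 6/5, 2/5], [-1/5, 9/5, 3/5]].
det A = -2; the adjugate gives A⁻¹ = [[-3/2, -1, -1], [-1/2, -1, 0], [0, -1, 0]].
N⁻¹T = [[-4, 8, 1], [-5, 5, 0], [5, -21, 18]].
Y = (N⁻¹T)A⁻¹ = [[2, -5, 4], [5, 0, 5], [3, -2, -5]].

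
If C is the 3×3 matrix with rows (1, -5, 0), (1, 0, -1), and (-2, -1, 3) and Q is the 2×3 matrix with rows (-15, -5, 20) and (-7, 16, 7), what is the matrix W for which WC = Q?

W = [[0, -5, 5], [-4, 5, 4]]

C is on the right of W, so right-multiply by C⁻¹: W = QC⁻¹.
C has determinant 4; C⁻¹ = [[-1/4, 15/4, 5/4], [-1/4, 3/4, 1/4], [-1/4, 11/4, 5/4]].
W = QC⁻¹ = [[-15, -5, 20], [-7, 16, 7]] · [[-1/4, 15/4, 5/4], [-1/4, 3/4, 1/4], [-1/4, 11/4, 5/4]] = [[0, -5, 5], [-4, 5, 4]].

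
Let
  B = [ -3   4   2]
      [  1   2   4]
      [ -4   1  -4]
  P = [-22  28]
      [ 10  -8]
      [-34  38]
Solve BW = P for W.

W = [[6, -4], [-2, 6], [2, -4]]

Left-multiplying both sides by B⁻¹ gives W = B⁻¹P.
det B = 6, so B⁻¹ = [[-2, 3, 2], [-2, 10/3, 7/3], [3/2, -13/6, -5/3]].
W = B⁻¹P = [[-2, 3, 2], [-2, 10/3, 7/3], [3/2, -13/6, -5/3]] · [[-22, 28], [10, -8], [-34, 38]] = [[6, -4], [-2, 6], [2, -4]].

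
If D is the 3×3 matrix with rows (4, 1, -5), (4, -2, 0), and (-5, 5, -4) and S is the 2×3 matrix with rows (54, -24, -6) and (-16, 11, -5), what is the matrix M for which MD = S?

M = [[6, 0, -6], [1, -5, 0]]

Right-multiplying both sides by D⁻¹ gives M = SD⁻¹.
det D = -2; the adjugate gives D⁻¹ = [[-4, 21/2, 5], [-8, 41/2, 10], [-5, 25/2, 6]].
M = SD⁻¹ = [[54, -24, -6], [-16, 11, -5]] · [[-4, 21/2, 5], [-8, 41/2, 10], [-5, 25/2, 6]] = [[6, 0, -6], [1, -5, 0]].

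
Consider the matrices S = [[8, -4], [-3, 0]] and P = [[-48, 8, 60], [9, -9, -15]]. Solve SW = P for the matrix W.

W = [[-3, 3, 5], [6, 4, -5]]

S is on the left of W, so left-multiply by S⁻¹: W = S⁻¹P.
S has determinant -12; S⁻¹ = [[0, -1/3], [-1/4, -2/3]].
W = S⁻¹P = [[0, -1/3], [-1/4, -2/3]] · [[-48, 8, 60], [9, -9, -15]] = [[-3, 3, 5], [6, 4, -5]].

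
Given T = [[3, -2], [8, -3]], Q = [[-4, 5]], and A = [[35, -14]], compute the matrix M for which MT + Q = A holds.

MT = A − Q = [[39, -19]].
Right-multiplying both sides by T⁻¹ gives M = (A − Q)T⁻¹.
T has determinant 7; T⁻¹ = [[-3/7, 2/7], [-8/7, 3/7]].
M = (A − Q)T⁻¹ = [[5, 3]].

M = [[5, 3]]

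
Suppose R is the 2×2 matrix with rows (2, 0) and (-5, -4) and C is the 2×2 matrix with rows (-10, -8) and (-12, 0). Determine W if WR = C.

R is on the right of W, so right-multiply by R⁻¹: W = CR⁻¹.
det R = -8, so R⁻¹ = [[1/2, 0], [-5/8, -1/4]].
W = CR⁻¹ = [[-10, -8], [-12, 0]] · [[1/2, 0], [-5/8, -1/4]] = [[0, 2], [-6, 0]].

W = [[0, 2], [-6, 0]]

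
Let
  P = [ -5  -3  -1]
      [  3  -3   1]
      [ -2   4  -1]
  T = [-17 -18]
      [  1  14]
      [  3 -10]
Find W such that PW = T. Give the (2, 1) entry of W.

Since P multiplies W on the left, W = P⁻¹T.
det P = -4, so P⁻¹ = [[1/4, 7/4, 3/2], [-1/4, -3/4, -1/2], [-3/2, -13/2, -6]].
W = P⁻¹T = [[1/4, 7/4, 3/2], [-1/4, -3/4, -1/2], [-3/2, -13/2, -6]] · [[-17, -18], [1, 14], [3, -10]] = [[2, 5], [2, -1], [1, -4]].

2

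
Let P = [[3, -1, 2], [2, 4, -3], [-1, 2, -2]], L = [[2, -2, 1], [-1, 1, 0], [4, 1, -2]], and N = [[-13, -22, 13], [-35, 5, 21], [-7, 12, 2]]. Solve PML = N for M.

M = [[0, -1, -1], [3, 4, -4], [1, -5, -4]]

Left-multiply by P⁻¹ and right-multiply by L⁻¹: M = P⁻¹NL⁻¹.
det P = 3, so P⁻¹ = [[-2/3, 2/3, -5/3], [7/3, -4/3, 13/3], [8/3, -5/3, 14/3]].
L has determinant -5; L⁻¹ = [[2/5, 3/5, 1/5], [2/5, 8/5, 1/5], [1, 2, 0]].
P⁻¹N = [[-3, -2, 2], [-14, -6, 11], [-9, -11, 9]].
M = (P⁻¹N)L⁻¹ = [[0, -1, -1], [3, 4, -4], [1, -5, -4]].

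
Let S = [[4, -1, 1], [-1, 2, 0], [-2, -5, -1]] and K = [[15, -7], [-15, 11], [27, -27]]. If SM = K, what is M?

S is on the left of M, so left-multiply by S⁻¹: M = S⁻¹K.
S has determinant 2; S⁻¹ = [[-1, -3, -1], [-1/2, -1, -1/2], [9/2, 11, 7/2]].
M = S⁻¹K = [[-1, -3, -1], [-1/2, -1, -1/2], [9/2, 11, 7/2]] · [[15, -7], [-15, 11], [27, -27]] = [[3, 1], [-6, 6], [-3, -5]].

M = [[3, 1], [-6, 6], [-3, -5]]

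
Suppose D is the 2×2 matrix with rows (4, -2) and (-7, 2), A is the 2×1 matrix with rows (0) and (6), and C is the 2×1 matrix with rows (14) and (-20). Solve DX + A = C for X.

DX = C − A = [[14], [-26]].
Left-multiplying both sides by D⁻¹ gives X = D⁻¹(C − A).
det D = -6, so D⁻¹ = [[-1/3, -1/3], [-7/6, -2/3]].
X = D⁻¹(C − A) = [[4], [1]].

X = [[4], [1]]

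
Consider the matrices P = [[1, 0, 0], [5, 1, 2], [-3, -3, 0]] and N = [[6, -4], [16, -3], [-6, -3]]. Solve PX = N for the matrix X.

Since P multiplies X on the left, X = P⁻¹N.
P has determinant 6; P⁻¹ = [[1, 0, 0], [-1, 0, -1/3], [-2, 1/2, 1/6]].
X = P⁻¹N = [[1, 0, 0], [-1, 0, -1/3], [-2, 1/2, 1/6]] · [[6, -4], [16, -3], [-6, -3]] = [[6, -4], [-4, 5], [-5, 6]].

X = [[6, -4], [-4, 5], [-5, 6]]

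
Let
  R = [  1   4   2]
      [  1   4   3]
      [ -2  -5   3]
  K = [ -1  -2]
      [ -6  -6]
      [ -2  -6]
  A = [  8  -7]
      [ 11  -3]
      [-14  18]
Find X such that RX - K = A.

X = [[-5, -1], [4, -2], [-2, 0]]

RX = A + K = [[7, -9], [5, -9], [-16, 12]].
Since R multiplies X on the left, X = R⁻¹(A + K).
det R = -3, so R⁻¹ = [[-9, 22/3, -4/3], [3, -7/3, 1/3], [-1, 1, 0]].
X = R⁻¹(A + K) = [[-5, -1], [4, -2], [-2, 0]].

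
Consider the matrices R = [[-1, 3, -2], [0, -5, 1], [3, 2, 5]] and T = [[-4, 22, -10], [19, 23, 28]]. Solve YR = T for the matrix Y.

Y = [[4, -2, 0], [-4, -5, 5]]

Since R sits to the right of Y, Y = TR⁻¹.
det R = 6, so R⁻¹ = [[-9/2, -19/6, -7/6], [1/2, 1/6, 1/6], [5/2, 11/6, 5/6]].
Y = TR⁻¹ = [[-4, 22, -10], [19, 23, 28]] · [[-9/2, -19/6, -7/6], [1/2, 1/6, 1/6], [5/2, 11/6, 5/6]] = [[4, -2, 0], [-4, -5, 5]].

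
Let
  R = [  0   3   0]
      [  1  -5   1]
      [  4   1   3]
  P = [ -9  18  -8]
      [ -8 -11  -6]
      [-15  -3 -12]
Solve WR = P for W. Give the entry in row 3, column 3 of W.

Right-multiplying both sides by R⁻¹ gives W = PR⁻¹.
det R = 3; the adjugate gives R⁻¹ = [[-16/3, -3, 1], [1/3, 0, 0], [7, 4, -1]].
W = PR⁻¹ = [[-9, 18, -8], [-8, -11, -6], [-15, -3, -12]] · [[-16/3, -3, 1], [1/3, 0, 0], [7, 4, -1]] = [[-2, -5, -1], [-3, 0, -2], [-5, -3, -3]].

-3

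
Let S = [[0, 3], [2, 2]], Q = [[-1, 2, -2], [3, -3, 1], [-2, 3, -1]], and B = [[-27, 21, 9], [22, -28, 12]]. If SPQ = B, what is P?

Isolating P: multiply by S⁻¹ from the left and Q⁻¹ from the right, so P = S⁻¹BQ⁻¹.
det S = -6, so S⁻¹ = [[-1/3, 1/2], [1/3, 0]].
det Q = -4, so Q⁻¹ = [[0, 1, 1], [-1/4, 3/4, 5/4], [-3/4, 1/4, 3/4]].
S⁻¹B = [[20, -21, 3], [-9, 7, 3]].
P = (S⁻¹B)Q⁻¹ = [[3, 5, -4], [-4, -3, 2]].

P = [[3, 5, -4], [-4, -3, 2]]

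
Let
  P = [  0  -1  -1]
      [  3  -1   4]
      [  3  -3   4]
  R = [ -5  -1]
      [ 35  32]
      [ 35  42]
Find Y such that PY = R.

Y = [[5, 1], [0, -5], [5, 6]]

Left-multiplying both sides by P⁻¹ gives Y = P⁻¹R.
det P = 6, so P⁻¹ = [[4/3, 7/6, -5/6], [0, 1/2, -1/2], [-1, -1/2, 1/2]].
Y = P⁻¹R = [[4/3, 7/6, -5/6], [0, 1/2, -1/2], [-1, -1/2, 1/2]] · [[-5, -1], [35, 32], [35, 42]] = [[5, 1], [0, -5], [5, 6]].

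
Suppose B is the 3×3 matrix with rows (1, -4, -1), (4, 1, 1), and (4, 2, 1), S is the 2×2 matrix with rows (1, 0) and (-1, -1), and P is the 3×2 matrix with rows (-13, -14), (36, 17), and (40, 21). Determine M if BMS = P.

M = [[4, -3], [0, -4], [3, -1]]

M = B⁻¹PS⁻¹ (apply B⁻¹ on the left and S⁻¹ on the right).
B has determinant -5; B⁻¹ = [[1/5, -2/5, 3/5], [0, -1, 1], [-4/5, 18/5, -17/5]].
det S = -1; the adjugate gives S⁻¹ = [[1, 0], [-1, -1]].
B⁻¹P = [[7, 3], [4, 4], [4, 1]].
M = (B⁻¹P)S⁻¹ = [[4, -3], [0, -4], [3, -1]].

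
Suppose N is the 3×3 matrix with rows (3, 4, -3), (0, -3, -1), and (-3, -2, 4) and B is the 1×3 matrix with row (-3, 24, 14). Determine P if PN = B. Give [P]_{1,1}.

4

N is on the right of P, so right-multiply by N⁻¹: P = BN⁻¹.
det N = -3, so N⁻¹ = [[14/3, 10/3, 13/3], [-1, -1, -1], [3, 2, 3]].
P = BN⁻¹ = [[-3, 24, 14]] · [[14/3, 10/3, 13/3], [-1, -1, -1], [3, 2, 3]] = [[4, -6, 5]].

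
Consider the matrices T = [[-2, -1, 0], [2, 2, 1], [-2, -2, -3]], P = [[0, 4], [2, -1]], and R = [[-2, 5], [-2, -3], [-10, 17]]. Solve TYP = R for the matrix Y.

Left-multiply by T⁻¹ and right-multiply by P⁻¹: Y = T⁻¹RP⁻¹.
det T = 4; the adjugate gives T⁻¹ = [[-1, -3/4, -1/4], [1, 3/2, 1/2], [0, -1/2, -1/2]].
P has determinant -8; P⁻¹ = [[1/8, 1/2], [1/4, 0]].
T⁻¹R = [[6, -7], [-10, 9], [6, -7]].
Y = (T⁻¹R)P⁻¹ = [[-1, 3], [1, -5], [-1, 3]].

Y = [[-1, 3], [1, -5], [-1, 3]]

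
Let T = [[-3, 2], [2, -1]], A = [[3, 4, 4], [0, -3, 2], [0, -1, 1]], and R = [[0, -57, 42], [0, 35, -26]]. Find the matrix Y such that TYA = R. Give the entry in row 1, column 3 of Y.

Left-multiply by T⁻¹ and right-multiply by A⁻¹: Y = T⁻¹RA⁻¹.
T has determinant -1; T⁻¹ = [[1, 2], [2, 3]].
det A = -3, so A⁻¹ = [[1/3, 8/3, -20/3], [0, -1, 2], [0, -1, 3]].
T⁻¹R = [[0, 13, -10], [0, -9, 6]].
Y = (T⁻¹R)A⁻¹ = [[0, -3, -4], [0, 3, 0]].

-4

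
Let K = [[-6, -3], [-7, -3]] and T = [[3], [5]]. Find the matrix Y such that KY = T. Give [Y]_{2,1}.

3

Since K multiplies Y on the left, Y = K⁻¹T.
det K = -3; the adjugate gives K⁻¹ = [[1, -1], [-7/3, 2]].
Y = K⁻¹T = [[1, -1], [-7/3, 2]] · [[3], [5]] = [[-2], [3]].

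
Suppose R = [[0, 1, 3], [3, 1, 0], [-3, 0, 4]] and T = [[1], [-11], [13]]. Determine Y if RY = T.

Since R multiplies Y on the left, Y = R⁻¹T.
R has determinant -3; R⁻¹ = [[-4/3, 4/3, 1], [4, -3, -3], [-1, 1, 1]].
Y = R⁻¹T = [[-4/3, 4/3, 1], [4, -3, -3], [-1, 1, 1]] · [[1], [-11], [13]] = [[-3], [-2], [1]].

Y = [[-3], [-2], [1]]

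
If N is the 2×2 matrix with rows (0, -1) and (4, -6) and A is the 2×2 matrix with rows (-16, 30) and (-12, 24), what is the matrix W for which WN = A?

W = [[-6, -4], [-6, -3]]

Since N sits to the right of W, W = AN⁻¹.
det N = 4, so N⁻¹ = [[-3/2, 1/4], [-1, 0]].
W = AN⁻¹ = [[-16, 30], [-12, 24]] · [[-3/2, 1/4], [-1, 0]] = [[-6, -4], [-6, -3]].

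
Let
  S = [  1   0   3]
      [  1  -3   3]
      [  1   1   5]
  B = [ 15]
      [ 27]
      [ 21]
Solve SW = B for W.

S is on the left of W, so left-multiply by S⁻¹: W = S⁻¹B.
det S = -6, so S⁻¹ = [[3, -1/2, -3/2], [1/3, -1/3, 0], [-2/3, 1/6, 1/2]].
W = S⁻¹B = [[3, -1/2, -3/2], [1/3, -1/3, 0], [-2/3, 1/6, 1/2]] · [[15], [27], [21]] = [[0], [-4], [5]].

W = [[0], [-4], [5]]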